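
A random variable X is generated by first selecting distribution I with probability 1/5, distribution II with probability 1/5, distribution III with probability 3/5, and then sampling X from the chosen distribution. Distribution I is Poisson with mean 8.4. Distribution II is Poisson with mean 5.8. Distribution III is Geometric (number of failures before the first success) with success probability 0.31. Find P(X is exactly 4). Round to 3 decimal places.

0.080

Conditional on each component, P(X = 4): I: 0.0466479; II: 0.142755; III: 0.0702681.
By total probability, P(X = 4) = 0.2·0.0466479 + 0.2·0.142755 + 0.6·0.0702681 = 0.0800415.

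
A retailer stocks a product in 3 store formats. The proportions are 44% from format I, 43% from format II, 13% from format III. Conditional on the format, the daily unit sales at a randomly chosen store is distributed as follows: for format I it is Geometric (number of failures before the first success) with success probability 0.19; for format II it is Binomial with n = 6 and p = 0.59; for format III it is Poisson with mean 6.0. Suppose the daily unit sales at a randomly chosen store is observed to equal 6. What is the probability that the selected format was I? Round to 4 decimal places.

Likelihoods P(X=6 | ·): I: 0.0536616; II: 0.0421805; III: 0.160623.
Posterior ∝ prior × likelihood. Numerator for I: 0.44·0.0536616 = 0.0236111.
Normalizing constant: 0.44·0.0536616 + 0.43·0.0421805 + 0.13·0.160623 = 0.0626297.
P(I | observation) = 0.0236111 / 0.0626297 = 0.376995.

0.3770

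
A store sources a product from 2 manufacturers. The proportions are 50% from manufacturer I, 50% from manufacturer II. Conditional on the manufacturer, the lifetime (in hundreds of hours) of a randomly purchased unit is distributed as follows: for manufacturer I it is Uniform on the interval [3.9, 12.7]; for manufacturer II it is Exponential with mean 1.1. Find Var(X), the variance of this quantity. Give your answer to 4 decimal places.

Per component, I: μ=8.3, E[X²]=75.3433; II: μ=1.1, E[X²]=2.42.
E[X] = 0.5·8.3 + 0.5·1.1 = 4.7.
E[X²] = 0.5·75.3433 + 0.5·2.42 = 38.8817.
Var(X) = E[X²] − (E[X])² = 38.8817 − 22.09 = 16.7917.

16.7917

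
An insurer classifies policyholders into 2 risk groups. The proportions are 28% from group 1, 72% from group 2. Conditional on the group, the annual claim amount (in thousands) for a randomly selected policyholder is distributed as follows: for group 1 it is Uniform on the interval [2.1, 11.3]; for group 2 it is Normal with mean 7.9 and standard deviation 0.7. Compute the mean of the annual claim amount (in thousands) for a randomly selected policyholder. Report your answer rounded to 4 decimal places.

7.5640

Component means — 1: 6.7; 2: 7.9.
E[X] = 0.28·6.7 + 0.72·7.9 = 7.564.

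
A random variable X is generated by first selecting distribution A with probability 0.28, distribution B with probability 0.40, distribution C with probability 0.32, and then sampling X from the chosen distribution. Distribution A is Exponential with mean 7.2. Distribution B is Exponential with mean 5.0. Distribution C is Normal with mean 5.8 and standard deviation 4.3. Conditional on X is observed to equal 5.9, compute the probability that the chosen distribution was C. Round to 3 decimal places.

0.416

Likelihoods f(5.9 | ·): A: 0.0612051; B: 0.0614557; C: 0.0927522.
Posterior ∝ prior × likelihood. Numerator for C: 0.32·0.0927522 = 0.0296807.
Normalizing constant: 0.28·0.0612051 + 0.4·0.0614557 + 0.32·0.0927522 = 0.0714004.
P(C | observation) = 0.0296807 / 0.0714004 = 0.415694.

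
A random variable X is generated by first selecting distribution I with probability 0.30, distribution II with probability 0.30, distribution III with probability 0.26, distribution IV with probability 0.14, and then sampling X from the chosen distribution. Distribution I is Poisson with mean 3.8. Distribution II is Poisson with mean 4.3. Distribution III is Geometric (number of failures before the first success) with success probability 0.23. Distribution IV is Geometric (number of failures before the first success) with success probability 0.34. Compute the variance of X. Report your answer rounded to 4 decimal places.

7.5738

Per component, I: μ=3.8, E[X²]=18.24; II: μ=4.3, E[X²]=22.79; III: μ=3.34783, E[X²]=25.7637; IV: μ=1.94118, E[X²]=9.47751.
E[X] = 0.3·3.8 + 0.3·4.3 + 0.26·3.34783 + 0.14·1.94118 = 3.5722.
E[X²] = 0.3·18.24 + 0.3·22.79 + 0.26·25.7637 + 0.14·9.47751 = 20.3344.
Var(X) = E[X²] − (E[X])² = 20.3344 − 12.7606 = 7.57381.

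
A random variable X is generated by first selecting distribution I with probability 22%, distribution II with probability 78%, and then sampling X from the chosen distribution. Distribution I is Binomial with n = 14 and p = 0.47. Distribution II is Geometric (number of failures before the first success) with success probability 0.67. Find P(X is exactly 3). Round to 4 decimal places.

0.0265

Conditional on each component, P(X = 3): I: 0.0350291; II: 0.0240778.
By total probability, P(X = 3) = 0.22·0.0350291 + 0.78·0.0240778 = 0.0264871.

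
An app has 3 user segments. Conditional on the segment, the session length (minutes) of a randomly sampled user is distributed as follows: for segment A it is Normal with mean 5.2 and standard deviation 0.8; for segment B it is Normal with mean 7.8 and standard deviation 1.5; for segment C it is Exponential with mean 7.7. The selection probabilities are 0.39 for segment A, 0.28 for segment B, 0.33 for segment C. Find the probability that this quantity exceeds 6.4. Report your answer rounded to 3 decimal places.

0.401

Conditional on each segment, P(X > 6.4): A: 0.0668072; B: 0.824676; C: 0.43554.
By total probability, P(X > 6.4) = 0.39·0.0668072 + 0.28·0.824676 + 0.33·0.43554 = 0.400692.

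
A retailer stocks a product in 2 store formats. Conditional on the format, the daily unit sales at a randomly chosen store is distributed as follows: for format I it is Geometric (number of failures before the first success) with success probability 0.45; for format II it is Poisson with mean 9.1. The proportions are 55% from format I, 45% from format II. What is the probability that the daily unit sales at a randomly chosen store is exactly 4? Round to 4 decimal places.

Conditional on each format, P(X = 4): I: 0.0411778; II: 0.0319062.
By total probability, P(X = 4) = 0.55·0.0411778 + 0.45·0.0319062 = 0.0370056.

0.0370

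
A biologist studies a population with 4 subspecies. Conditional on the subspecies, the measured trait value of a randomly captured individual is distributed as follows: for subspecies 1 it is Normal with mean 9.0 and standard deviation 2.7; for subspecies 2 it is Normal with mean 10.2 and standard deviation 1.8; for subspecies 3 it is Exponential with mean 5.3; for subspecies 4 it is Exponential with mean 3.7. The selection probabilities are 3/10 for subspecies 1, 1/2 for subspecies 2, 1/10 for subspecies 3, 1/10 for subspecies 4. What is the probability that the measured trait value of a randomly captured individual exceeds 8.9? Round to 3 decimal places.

Conditional on each subspecies, P(X > 8.9): 1: 0.514772; 2: 0.764921; 3: 0.186515; 4: 0.0902289.
By total probability, P(X > 8.9) = 0.3·0.514772 + 0.5·0.764921 + 0.1·0.186515 + 0.1·0.0902289 = 0.564567.

0.565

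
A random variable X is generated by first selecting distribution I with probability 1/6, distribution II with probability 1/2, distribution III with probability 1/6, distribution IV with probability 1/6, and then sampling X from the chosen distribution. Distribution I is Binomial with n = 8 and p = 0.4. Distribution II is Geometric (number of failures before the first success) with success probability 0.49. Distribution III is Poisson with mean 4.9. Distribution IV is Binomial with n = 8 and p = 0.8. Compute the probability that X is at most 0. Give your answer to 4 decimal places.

Conditional on each component, P(X ≤ 0): I: 0.0167962; II: 0.49; III: 0.00744658; IV: 2.56e-06.
By total probability, P(X ≤ 0) = 0.166667·0.0167962 + 0.5·0.49 + 0.166667·0.00744658 + 0.166667·2.56e-06 = 0.249041.

0.2490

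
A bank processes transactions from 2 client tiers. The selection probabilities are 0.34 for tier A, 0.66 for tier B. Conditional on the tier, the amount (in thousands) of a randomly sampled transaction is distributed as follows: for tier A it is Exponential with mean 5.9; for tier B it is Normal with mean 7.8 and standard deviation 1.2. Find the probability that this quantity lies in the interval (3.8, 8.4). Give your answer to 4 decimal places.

0.5528

Conditional on each tier, P(3.8 < X < 8.4): A: 0.284337; B: 0.691033.
By total probability, P(3.8 < X < 8.4) = 0.34·0.284337 + 0.66·0.691033 = 0.552757.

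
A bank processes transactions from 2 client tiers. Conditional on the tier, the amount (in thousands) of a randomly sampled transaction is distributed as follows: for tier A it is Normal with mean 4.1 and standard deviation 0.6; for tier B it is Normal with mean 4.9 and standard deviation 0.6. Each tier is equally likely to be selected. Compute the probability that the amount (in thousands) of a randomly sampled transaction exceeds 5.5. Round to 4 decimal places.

0.0842

Conditional on each tier, P(X > 5.5): A: 0.00981533; B: 0.158655.
By total probability, P(X > 5.5) = 0.5·0.00981533 + 0.5·0.158655 = 0.0842353.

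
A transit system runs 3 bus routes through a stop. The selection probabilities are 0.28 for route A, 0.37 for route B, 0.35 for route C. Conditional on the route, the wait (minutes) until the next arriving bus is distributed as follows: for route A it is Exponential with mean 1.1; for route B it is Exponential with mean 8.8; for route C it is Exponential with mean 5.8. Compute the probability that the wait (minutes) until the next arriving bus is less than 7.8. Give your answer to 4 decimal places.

0.7561

Conditional on each route, P(X < 7.8): A: 0.999167; B: 0.587848; C: 0.739415.
By total probability, P(X < 7.8) = 0.28·0.999167 + 0.37·0.587848 + 0.35·0.739415 = 0.756066.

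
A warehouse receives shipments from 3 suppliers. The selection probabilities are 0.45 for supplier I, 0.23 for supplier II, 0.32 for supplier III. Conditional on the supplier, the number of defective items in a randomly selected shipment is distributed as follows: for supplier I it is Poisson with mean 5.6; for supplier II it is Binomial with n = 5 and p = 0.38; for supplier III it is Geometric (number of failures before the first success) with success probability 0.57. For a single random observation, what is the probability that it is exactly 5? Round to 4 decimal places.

0.0809

Conditional on each supplier, P(X = 5): I: 0.169711; II: 0.00792352; III: 0.00837948.
By total probability, P(X = 5) = 0.45·0.169711 + 0.23·0.00792352 + 0.32·0.00837948 = 0.0808738.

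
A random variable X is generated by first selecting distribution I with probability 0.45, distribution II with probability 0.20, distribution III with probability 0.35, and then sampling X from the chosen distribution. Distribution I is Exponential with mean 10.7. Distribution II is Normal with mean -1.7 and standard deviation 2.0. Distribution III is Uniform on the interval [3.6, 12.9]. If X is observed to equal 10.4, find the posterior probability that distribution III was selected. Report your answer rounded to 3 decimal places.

0.703

Likelihoods f(10.4 | ·): I: 0.0353589; II: 2.24775e-09; III: 0.107527.
Posterior ∝ prior × likelihood. Numerator for III: 0.35·0.107527 = 0.0376344.
Normalizing constant: 0.45·0.0353589 + 0.2·2.24775e-09 + 0.35·0.107527 = 0.0535459.
P(III | observation) = 0.0376344 / 0.0535459 = 0.702844.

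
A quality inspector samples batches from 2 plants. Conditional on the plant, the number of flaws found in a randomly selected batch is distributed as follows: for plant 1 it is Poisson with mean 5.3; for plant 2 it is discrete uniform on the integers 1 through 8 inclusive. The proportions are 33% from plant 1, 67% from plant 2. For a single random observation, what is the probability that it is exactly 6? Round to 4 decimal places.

0.1345

Conditional on each plant, P(X = 6): 1: 0.15366; 2: 0.125.
By total probability, P(X = 6) = 0.33·0.15366 + 0.67·0.125 = 0.134458.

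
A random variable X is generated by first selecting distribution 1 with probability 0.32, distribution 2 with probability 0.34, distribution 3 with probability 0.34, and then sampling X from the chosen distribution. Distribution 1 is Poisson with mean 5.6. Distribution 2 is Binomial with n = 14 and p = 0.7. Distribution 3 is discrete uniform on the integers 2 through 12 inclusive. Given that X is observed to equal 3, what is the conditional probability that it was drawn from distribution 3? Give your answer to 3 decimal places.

Likelihoods P(X=3 | ·): 1: 0.108234; 2: 0.000221172; 3: 0.0909091.
Posterior ∝ prior × likelihood. Numerator for 3: 0.34·0.0909091 = 0.0309091.
Normalizing constant: 0.32·0.108234 + 0.34·0.000221172 + 0.34·0.0909091 = 0.0656192.
P(3 | observation) = 0.0309091 / 0.0656192 = 0.471038.

0.471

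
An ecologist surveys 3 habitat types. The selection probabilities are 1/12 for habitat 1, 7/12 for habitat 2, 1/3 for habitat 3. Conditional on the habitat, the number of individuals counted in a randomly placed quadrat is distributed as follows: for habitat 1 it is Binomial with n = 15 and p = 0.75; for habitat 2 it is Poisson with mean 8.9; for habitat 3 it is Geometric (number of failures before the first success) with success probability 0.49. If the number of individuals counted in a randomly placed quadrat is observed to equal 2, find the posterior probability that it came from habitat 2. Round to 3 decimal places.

Likelihoods P(X=2 | ·): 1: 8.801e-07; 2: 0.00540168; 3: 0.127449.
Posterior ∝ prior × likelihood. Numerator for 2: 0.583333·0.00540168 = 0.00315098.
Normalizing constant: 0.0833333·8.801e-07 + 0.583333·0.00540168 + 0.333333·0.127449 = 0.0456341.
P(2 | observation) = 0.00315098 / 0.0456341 = 0.0690489.

0.069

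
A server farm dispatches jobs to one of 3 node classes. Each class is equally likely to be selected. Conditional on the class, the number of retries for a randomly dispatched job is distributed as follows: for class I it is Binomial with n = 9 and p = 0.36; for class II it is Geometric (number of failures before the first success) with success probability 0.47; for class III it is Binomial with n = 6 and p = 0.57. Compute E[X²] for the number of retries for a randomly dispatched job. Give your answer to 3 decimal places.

For each component E[X²] = Var + (mean)², giving I: 12.5712; II: 3.67089; III: 13.167.
Overall E[X²] = 0.333333·12.5712 + 0.333333·3.67089 + 0.333333·13.167 = 9.80303.

9.803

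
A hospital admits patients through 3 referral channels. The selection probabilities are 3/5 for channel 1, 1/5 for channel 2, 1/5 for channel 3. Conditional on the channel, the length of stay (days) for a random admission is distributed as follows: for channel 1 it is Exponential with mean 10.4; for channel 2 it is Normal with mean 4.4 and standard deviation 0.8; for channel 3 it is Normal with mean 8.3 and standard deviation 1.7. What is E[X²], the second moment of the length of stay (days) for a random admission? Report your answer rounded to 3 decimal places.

For each component E[X²] = Var + (mean)², giving 1: 216.32; 2: 20; 3: 71.78.
Overall E[X²] = 0.6·216.32 + 0.2·20 + 0.2·71.78 = 148.148.

148.148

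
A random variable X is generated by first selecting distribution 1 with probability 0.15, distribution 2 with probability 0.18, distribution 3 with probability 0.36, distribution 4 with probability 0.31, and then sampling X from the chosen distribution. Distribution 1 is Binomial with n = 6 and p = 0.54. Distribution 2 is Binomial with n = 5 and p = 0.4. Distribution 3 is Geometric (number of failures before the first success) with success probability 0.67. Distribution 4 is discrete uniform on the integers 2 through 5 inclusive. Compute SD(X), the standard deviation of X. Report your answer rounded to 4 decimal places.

Per component, 1: μ=3.24, E[X²]=11.988; 2: μ=2, E[X²]=5.2; 3: μ=0.492537, E[X²]=0.977723; 4: μ=3.5, E[X²]=13.5.
E[X] = 0.15·3.24 + 0.18·2 + 0.36·0.492537 + 0.31·3.5 = 2.10831.
E[X²] = 0.15·11.988 + 0.18·5.2 + 0.36·0.977723 + 0.31·13.5 = 7.27118.
Var(X) = E[X²] − (E[X])² = 7.27118 − 4.44499 = 2.82619.
SD(X) = √2.82619 = 1.68113.

1.6811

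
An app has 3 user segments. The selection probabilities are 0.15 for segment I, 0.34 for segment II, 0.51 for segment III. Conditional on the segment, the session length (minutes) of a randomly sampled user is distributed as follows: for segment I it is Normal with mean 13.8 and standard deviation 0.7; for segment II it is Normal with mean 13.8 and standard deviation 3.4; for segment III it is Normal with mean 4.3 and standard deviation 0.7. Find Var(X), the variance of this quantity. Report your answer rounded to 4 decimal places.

Per component, I: μ=13.8, E[X²]=190.93; II: μ=13.8, E[X²]=202; III: μ=4.3, E[X²]=18.98.
E[X] = 0.15·13.8 + 0.34·13.8 + 0.51·4.3 = 8.955.
E[X²] = 0.15·190.93 + 0.34·202 + 0.51·18.98 = 106.999.
Var(X) = E[X²] − (E[X])² = 106.999 − 80.192 = 26.8073.

26.8073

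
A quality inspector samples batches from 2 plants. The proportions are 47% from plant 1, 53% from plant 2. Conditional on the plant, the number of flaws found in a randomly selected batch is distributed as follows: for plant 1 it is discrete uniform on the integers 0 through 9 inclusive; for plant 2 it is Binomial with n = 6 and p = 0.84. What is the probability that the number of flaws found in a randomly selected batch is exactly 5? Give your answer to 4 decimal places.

0.2598

Conditional on each plant, P(X = 5): 1: 0.1; 2: 0.401483.
By total probability, P(X = 5) = 0.47·0.1 + 0.53·0.401483 = 0.259786.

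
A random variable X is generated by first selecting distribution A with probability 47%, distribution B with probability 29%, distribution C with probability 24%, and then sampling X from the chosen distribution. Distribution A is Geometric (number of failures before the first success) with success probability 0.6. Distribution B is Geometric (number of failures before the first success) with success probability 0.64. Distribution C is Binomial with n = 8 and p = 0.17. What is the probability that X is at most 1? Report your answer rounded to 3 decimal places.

0.790

Conditional on each component, P(X ≤ 1): A: 0.84; B: 0.8704; C: 0.59428.
By total probability, P(X ≤ 1) = 0.47·0.84 + 0.29·0.8704 + 0.24·0.59428 = 0.789843.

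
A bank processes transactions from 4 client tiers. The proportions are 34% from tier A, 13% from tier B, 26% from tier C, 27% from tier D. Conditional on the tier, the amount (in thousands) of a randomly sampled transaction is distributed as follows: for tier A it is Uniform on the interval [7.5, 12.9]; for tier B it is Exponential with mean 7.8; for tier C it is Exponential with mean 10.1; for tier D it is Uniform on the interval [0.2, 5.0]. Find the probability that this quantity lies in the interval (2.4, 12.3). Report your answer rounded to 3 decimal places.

0.645

Conditional on each tier, P(2.4 < X < 12.3): A: 0.888889; B: 0.528532; C: 0.492625; D: 0.541667.
By total probability, P(2.4 < X < 12.3) = 0.34·0.888889 + 0.13·0.528532 + 0.26·0.492625 + 0.27·0.541667 = 0.645264.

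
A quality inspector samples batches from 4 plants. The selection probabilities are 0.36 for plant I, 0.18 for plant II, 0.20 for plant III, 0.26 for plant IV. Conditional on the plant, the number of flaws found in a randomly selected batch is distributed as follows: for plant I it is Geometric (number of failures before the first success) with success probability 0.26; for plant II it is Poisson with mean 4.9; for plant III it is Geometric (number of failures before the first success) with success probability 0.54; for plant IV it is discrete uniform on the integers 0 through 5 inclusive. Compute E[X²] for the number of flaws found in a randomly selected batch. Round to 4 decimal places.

14.9048

For each component E[X²] = Var + (mean)², giving I: 19.0473; II: 28.91; III: 2.30316; IV: 9.16667.
Overall E[X²] = 0.36·19.0473 + 0.18·28.91 + 0.2·2.30316 + 0.26·9.16667 = 14.9048.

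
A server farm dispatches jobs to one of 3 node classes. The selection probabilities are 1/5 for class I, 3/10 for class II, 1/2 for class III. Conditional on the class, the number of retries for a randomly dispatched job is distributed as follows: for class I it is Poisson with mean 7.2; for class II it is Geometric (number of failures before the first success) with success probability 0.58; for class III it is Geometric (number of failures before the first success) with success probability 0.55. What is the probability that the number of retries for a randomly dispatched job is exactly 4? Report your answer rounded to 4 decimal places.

0.0334

Conditional on each class, P(X = 4): I: 0.0835985; II: 0.0180478; III: 0.0225534.
By total probability, P(X = 4) = 0.2·0.0835985 + 0.3·0.0180478 + 0.5·0.0225534 = 0.0334108.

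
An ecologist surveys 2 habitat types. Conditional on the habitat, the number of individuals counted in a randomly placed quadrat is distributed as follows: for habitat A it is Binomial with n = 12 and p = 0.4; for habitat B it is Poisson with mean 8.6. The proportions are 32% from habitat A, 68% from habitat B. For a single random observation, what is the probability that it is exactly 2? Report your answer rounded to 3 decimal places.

Conditional on each habitat, P(X = 2): A: 0.0638523; B: 0.00680823.
By total probability, P(X = 2) = 0.32·0.0638523 + 0.68·0.00680823 = 0.0250623.

0.025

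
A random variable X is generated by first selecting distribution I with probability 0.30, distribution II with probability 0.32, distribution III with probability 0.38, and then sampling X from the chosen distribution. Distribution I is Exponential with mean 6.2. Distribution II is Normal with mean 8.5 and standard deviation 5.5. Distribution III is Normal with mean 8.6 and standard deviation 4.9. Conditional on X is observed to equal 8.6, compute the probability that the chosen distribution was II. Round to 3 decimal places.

Likelihoods f(8.6 | ·): I: 0.0402902; II: 0.072523; III: 0.0814168.
Posterior ∝ prior × likelihood. Numerator for II: 0.32·0.072523 = 0.0232074.
Normalizing constant: 0.3·0.0402902 + 0.32·0.072523 + 0.38·0.0814168 = 0.0662328.
P(II | observation) = 0.0232074 / 0.0662328 = 0.350391.

0.350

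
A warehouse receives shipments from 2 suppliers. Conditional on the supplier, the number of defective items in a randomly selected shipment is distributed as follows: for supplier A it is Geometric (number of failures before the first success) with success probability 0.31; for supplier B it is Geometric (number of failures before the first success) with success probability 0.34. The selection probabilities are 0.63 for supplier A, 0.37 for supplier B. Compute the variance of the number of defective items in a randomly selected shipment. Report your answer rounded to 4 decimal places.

Per component, A: μ=2.22581, E[X²]=12.1342; B: μ=1.94118, E[X²]=9.47751.
E[X] = 0.63·2.22581 + 0.37·1.94118 = 2.12049.
E[X²] = 0.63·12.1342 + 0.37·9.47751 = 11.1512.
Var(X) = E[X²] − (E[X])² = 11.1512 − 4.49649 = 6.65475.

6.6548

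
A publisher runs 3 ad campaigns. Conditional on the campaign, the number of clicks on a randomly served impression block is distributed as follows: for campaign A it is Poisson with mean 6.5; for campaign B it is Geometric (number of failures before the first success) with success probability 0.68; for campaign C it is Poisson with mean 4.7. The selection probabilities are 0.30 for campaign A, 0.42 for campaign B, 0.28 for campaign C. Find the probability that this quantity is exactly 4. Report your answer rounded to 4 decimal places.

Conditional on each campaign, P(X = 4): A: 0.111822; B: 0.00713032; C: 0.184925.
By total probability, P(X = 4) = 0.3·0.111822 + 0.42·0.00713032 + 0.28·0.184925 = 0.0883205.

0.0883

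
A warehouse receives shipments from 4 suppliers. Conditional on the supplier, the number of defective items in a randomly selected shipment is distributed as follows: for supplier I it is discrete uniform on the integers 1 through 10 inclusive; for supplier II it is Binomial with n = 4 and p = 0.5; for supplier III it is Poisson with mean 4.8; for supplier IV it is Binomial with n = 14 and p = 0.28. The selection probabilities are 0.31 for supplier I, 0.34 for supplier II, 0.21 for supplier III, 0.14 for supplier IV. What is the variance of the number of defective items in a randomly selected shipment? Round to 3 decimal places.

Per component, I: μ=5.5, E[X²]=38.5; II: μ=2, E[X²]=5; III: μ=4.8, E[X²]=27.84; IV: μ=3.92, E[X²]=18.1888.
E[X] = 0.31·5.5 + 0.34·2 + 0.21·4.8 + 0.14·3.92 = 3.9418.
E[X²] = 0.31·38.5 + 0.34·5 + 0.21·27.84 + 0.14·18.1888 = 22.0278.
Var(X) = E[X²] − (E[X])² = 22.0278 − 15.5378 = 6.49004.

6.490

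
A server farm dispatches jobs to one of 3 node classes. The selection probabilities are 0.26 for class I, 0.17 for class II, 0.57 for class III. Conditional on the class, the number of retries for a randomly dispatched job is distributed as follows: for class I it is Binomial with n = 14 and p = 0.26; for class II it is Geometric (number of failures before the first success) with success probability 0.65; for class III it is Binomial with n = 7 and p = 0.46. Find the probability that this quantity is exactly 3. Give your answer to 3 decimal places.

Conditional on each class, P(X = 3): I: 0.233115; II: 0.0278687; III: 0.289679.
By total probability, P(X = 3) = 0.26·0.233115 + 0.17·0.0278687 + 0.57·0.289679 = 0.230464.

0.230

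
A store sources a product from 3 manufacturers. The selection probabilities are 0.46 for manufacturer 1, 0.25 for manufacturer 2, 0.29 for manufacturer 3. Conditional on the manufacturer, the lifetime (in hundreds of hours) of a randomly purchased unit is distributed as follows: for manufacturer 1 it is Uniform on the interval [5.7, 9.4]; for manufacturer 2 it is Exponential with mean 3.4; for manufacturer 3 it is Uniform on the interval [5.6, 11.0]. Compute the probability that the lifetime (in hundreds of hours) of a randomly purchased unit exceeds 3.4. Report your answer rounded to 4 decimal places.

0.8420

Conditional on each manufacturer, P(X > 3.4): 1: 1; 2: 0.367879; 3: 1.
By total probability, P(X > 3.4) = 0.46·1 + 0.25·0.367879 + 0.29·1 = 0.84197.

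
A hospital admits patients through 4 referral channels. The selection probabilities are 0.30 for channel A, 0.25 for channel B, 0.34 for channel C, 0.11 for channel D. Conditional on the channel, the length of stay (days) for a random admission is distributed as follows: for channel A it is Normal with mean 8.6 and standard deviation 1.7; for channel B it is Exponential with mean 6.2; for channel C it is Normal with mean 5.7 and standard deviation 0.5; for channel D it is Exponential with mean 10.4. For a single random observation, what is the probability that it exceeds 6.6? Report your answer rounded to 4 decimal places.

0.4208

Conditional on each channel, P(X > 6.6): A: 0.880297; B: 0.344895; C: 0.0359303; D: 0.530139.
By total probability, P(X > 6.6) = 0.3·0.880297 + 0.25·0.344895 + 0.34·0.0359303 + 0.11·0.530139 = 0.420844.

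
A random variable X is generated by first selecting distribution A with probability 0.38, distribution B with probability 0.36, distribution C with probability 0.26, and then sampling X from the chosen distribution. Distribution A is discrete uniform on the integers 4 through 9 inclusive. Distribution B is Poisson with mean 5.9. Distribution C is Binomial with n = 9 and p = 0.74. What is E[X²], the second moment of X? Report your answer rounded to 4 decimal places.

For each component E[X²] = Var + (mean)², giving A: 45.1667; B: 40.71; C: 46.0872.
Overall E[X²] = 0.38·45.1667 + 0.36·40.71 + 0.26·46.0872 = 43.8016.

43.8016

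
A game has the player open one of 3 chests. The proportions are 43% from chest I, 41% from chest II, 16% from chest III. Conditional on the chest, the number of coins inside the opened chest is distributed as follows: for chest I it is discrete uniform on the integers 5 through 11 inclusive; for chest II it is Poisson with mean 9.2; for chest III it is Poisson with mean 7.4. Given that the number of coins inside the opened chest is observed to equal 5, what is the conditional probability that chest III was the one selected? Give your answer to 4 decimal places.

0.1768

Likelihoods P(X=5 | ·): I: 0.142857; II: 0.0554943; III: 0.113031.
Posterior ∝ prior × likelihood. Numerator for III: 0.16·0.113031 = 0.018085.
Normalizing constant: 0.43·0.142857 + 0.41·0.0554943 + 0.16·0.113031 = 0.102266.
P(III | observation) = 0.018085 / 0.102266 = 0.176842.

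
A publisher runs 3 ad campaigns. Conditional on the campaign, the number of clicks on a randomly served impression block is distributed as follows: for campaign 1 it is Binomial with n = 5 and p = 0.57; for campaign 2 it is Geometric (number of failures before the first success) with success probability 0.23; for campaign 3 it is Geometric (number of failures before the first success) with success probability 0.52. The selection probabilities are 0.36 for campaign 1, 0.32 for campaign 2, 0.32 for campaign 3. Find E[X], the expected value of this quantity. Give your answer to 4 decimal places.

Component means — 1: 2.85; 2: 3.34783; 3: 0.923077.
E[X] = 0.36·2.85 + 0.32·3.34783 + 0.32·0.923077 = 2.39269.

2.3927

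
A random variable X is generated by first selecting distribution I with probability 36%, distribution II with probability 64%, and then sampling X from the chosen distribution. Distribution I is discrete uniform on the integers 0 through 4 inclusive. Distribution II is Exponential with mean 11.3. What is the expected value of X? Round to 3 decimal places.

Component means — I: 2; II: 11.3.
E[X] = 0.36·2 + 0.64·11.3 = 7.952.

7.952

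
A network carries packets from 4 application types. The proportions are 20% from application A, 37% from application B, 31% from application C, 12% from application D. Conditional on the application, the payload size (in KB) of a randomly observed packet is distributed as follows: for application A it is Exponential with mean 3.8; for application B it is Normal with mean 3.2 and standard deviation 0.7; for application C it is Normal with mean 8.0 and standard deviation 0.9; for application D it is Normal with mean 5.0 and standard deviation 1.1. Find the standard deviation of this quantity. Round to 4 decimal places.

Per component, A: μ=3.8, E[X²]=28.88; B: μ=3.2, E[X²]=10.73; C: μ=8, E[X²]=64.81; D: μ=5, E[X²]=26.21.
E[X] = 0.2·3.8 + 0.37·3.2 + 0.31·8 + 0.12·5 = 5.024.
E[X²] = 0.2·28.88 + 0.37·10.73 + 0.31·64.81 + 0.12·26.21 = 32.9824.
Var(X) = E[X²] − (E[X])² = 32.9824 − 25.2406 = 7.74182.
SD(X) = √7.74182 = 2.78241.

2.7824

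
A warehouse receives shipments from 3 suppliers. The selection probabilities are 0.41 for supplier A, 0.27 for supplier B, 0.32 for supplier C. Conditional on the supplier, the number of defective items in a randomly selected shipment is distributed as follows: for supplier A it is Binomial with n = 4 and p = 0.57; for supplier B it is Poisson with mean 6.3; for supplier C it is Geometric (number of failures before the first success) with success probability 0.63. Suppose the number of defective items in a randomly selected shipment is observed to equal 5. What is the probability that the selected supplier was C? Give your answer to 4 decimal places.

Likelihoods P(X=5 | ·): A: 0; B: 0.151868; C: 0.00436867.
Posterior ∝ prior × likelihood. Numerator for C: 0.32·0.00436867 = 0.00139797.
Normalizing constant: 0.41·0 + 0.27·0.151868 + 0.32·0.00436867 = 0.0424023.
P(C | observation) = 0.00139797 / 0.0424023 = 0.0329693.

0.0330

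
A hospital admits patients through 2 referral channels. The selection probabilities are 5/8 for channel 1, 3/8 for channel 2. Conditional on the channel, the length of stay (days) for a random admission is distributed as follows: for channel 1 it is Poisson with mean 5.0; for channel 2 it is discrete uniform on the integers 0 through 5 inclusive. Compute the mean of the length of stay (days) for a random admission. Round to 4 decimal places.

Component means — 1: 5; 2: 2.5.
E[X] = 0.625·5 + 0.375·2.5 = 4.0625.

4.0625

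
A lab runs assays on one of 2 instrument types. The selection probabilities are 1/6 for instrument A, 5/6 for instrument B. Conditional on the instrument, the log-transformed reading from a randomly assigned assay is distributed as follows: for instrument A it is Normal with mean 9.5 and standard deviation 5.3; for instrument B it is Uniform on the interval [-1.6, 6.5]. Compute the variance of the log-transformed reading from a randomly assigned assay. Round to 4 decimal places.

Per component, A: μ=9.5, E[X²]=118.34; B: μ=2.45, E[X²]=11.47.
E[X] = 0.166667·9.5 + 0.833333·2.45 = 3.625.
E[X²] = 0.166667·118.34 + 0.833333·11.47 = 29.2817.
Var(X) = E[X²] − (E[X])² = 29.2817 − 13.1406 = 16.141.

16.1410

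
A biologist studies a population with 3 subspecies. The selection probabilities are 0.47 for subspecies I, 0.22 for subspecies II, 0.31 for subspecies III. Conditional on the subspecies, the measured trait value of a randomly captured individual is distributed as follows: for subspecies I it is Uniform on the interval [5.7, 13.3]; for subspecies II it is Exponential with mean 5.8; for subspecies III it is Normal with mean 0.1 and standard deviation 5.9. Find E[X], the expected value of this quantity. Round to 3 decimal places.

5.772

Component means — I: 9.5; II: 5.8; III: 0.1.
E[X] = 0.47·9.5 + 0.22·5.8 + 0.31·0.1 = 5.772.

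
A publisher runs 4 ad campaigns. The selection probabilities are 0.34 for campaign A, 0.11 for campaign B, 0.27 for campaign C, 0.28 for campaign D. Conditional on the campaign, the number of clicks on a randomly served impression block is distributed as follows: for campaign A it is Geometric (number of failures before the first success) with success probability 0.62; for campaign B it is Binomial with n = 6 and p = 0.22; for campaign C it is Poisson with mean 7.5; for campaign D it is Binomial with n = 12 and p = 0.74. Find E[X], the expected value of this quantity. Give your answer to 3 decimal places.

Component means — A: 0.612903; B: 1.32; C: 7.5; D: 8.88.
E[X] = 0.34·0.612903 + 0.11·1.32 + 0.27·7.5 + 0.28·8.88 = 4.86499.

4.865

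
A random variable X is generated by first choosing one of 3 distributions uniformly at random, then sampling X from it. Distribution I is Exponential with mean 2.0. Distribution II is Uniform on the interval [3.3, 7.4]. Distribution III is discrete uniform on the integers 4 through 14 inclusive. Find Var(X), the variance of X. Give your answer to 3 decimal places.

Per component, I: μ=2, E[X²]=8; II: μ=5.35, E[X²]=30.0233; III: μ=9, E[X²]=91.
E[X] = 0.333333·2 + 0.333333·5.35 + 0.333333·9 = 5.45.
E[X²] = 0.333333·8 + 0.333333·30.0233 + 0.333333·91 = 43.0078.
Var(X) = E[X²] − (E[X])² = 43.0078 − 29.7025 = 13.3053.

13.305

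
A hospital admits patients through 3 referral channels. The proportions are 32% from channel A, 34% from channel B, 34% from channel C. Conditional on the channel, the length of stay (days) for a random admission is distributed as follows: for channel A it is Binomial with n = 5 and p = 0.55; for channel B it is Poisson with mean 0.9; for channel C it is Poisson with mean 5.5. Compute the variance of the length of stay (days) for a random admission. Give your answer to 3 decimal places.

Per component, A: μ=2.75, E[X²]=8.8; B: μ=0.9, E[X²]=1.71; C: μ=5.5, E[X²]=35.75.
E[X] = 0.32·2.75 + 0.34·0.9 + 0.34·5.5 = 3.056.
E[X²] = 0.32·8.8 + 0.34·1.71 + 0.34·35.75 = 15.5524.
Var(X) = E[X²] − (E[X])² = 15.5524 − 9.33914 = 6.21326.

6.213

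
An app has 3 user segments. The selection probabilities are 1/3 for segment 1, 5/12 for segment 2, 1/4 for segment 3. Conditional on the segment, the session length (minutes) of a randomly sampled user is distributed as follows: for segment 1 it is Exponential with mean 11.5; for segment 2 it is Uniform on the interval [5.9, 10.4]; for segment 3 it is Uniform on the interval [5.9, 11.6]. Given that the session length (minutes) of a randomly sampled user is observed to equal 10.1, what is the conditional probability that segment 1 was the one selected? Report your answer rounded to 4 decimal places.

Likelihoods f(10.1 | ·): 1: 0.0361309; 2: 0.222222; 3: 0.175439.
Posterior ∝ prior × likelihood. Numerator for 1: 0.333333·0.0361309 = 0.0120436.
Normalizing constant: 0.333333·0.0361309 + 0.416667·0.222222 + 0.25·0.175439 = 0.148496.
P(1 | observation) = 0.0120436 / 0.148496 = 0.0811041.

0.0811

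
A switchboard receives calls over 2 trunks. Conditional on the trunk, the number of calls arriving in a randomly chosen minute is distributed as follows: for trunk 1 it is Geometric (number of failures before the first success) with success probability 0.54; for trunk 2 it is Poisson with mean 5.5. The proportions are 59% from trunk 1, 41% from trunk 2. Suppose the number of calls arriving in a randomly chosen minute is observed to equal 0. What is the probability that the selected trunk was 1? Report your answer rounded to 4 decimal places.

Likelihoods P(X=0 | ·): 1: 0.54; 2: 0.00408677.
Posterior ∝ prior × likelihood. Numerator for 1: 0.59·0.54 = 0.3186.
Normalizing constant: 0.59·0.54 + 0.41·0.00408677 = 0.320276.
P(1 | observation) = 0.3186 / 0.320276 = 0.994768.

0.9948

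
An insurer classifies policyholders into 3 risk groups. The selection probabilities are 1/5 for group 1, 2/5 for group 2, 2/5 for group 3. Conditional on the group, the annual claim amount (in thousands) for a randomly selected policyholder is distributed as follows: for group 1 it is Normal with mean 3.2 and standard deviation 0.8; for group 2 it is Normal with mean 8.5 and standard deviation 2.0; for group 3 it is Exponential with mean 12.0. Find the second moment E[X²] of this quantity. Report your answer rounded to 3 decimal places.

147.876

For each component E[X²] = Var + (mean)², giving 1: 10.88; 2: 76.25; 3: 288.
Overall E[X²] = 0.2·10.88 + 0.4·76.25 + 0.4·288 = 147.876.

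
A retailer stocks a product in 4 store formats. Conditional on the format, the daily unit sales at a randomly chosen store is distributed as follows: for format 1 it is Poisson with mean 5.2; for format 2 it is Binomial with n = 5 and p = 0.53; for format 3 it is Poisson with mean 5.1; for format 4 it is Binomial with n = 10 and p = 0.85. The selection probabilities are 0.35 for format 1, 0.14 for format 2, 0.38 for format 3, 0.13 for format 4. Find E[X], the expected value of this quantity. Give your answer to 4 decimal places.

5.2340

Component means — 1: 5.2; 2: 2.65; 3: 5.1; 4: 8.5.
E[X] = 0.35·5.2 + 0.14·2.65 + 0.38·5.1 + 0.13·8.5 = 5.234.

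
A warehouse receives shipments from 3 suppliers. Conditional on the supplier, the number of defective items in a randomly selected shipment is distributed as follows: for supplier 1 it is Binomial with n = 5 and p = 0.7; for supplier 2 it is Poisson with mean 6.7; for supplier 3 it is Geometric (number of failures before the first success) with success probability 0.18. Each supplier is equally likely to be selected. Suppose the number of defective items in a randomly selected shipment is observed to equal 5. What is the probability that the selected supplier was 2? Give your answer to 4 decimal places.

Likelihoods P(X=5 | ·): 1: 0.16807; 2: 0.13849; 3: 0.0667332.
Posterior ∝ prior × likelihood. Numerator for 2: 0.333333·0.13849 = 0.0461635.
Normalizing constant: 0.333333·0.16807 + 0.333333·0.13849 + 0.333333·0.0667332 = 0.124431.
P(2 | observation) = 0.0461635 / 0.124431 = 0.370996.

0.3710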